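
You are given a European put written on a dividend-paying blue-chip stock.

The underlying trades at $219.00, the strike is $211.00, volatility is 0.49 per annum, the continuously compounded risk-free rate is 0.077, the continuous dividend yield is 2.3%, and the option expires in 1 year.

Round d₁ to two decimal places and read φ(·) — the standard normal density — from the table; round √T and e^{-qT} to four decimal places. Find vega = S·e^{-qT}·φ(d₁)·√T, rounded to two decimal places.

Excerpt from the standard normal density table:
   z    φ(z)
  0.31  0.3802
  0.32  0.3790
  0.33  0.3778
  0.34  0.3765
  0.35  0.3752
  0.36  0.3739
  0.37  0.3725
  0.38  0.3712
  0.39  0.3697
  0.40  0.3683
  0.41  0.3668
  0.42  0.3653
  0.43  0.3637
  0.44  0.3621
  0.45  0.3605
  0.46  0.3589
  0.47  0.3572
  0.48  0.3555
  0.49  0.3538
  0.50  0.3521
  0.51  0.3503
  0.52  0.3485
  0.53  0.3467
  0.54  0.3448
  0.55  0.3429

T = 1;  σ√T = 0.4900
ln(S/K) + (r − q + σ²/2)T = ln(219/211) + (0.077 − 0.023 + 0.49²/2)·1 = 0.0372 + 0.1740 = 0.2113
d₁ = 0.2113 / 0.4900 = 0.4312 ⇒ 0.43
√T = √1 = 1.0000
φ(d₁) = φ(0.43) = 0.3637
e^(−qT) = e^(−0.023·1) = 0.9773
vega = S·e^(−qT)·φ(d₁)·√T = 219·0.9773·0.3637·1.0000 = 77.8422

77.84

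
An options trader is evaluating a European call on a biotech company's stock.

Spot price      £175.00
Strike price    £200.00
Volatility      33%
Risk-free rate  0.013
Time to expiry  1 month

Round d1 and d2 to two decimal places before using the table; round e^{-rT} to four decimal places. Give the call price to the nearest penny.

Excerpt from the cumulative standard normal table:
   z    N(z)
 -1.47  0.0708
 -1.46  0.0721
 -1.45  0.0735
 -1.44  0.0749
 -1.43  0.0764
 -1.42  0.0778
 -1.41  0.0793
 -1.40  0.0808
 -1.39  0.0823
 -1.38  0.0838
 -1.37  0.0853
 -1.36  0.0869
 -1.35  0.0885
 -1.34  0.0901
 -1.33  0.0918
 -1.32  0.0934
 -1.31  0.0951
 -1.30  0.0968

T = 0.08333;  σ√T = 0.0953
d₁ = [ln(175/200) + (0.013 + ½·0.33²)·0.08333] / (σ√T) = (-0.1335 + 0.0056) / 0.0953 = -1.3427 → -1.34
d₂ = -1.3427 − 0.0953 = -1.4380 → -1.44
exp(−rT) = exp(−0.013·0.08333) = 0.9989
C = 175·N(-1.34) − 200·0.9989·N(-1.44) = 175·0.0901 − 200·0.9989·0.0749 = 15.7675 − 14.9635 = 0.8040

£0.80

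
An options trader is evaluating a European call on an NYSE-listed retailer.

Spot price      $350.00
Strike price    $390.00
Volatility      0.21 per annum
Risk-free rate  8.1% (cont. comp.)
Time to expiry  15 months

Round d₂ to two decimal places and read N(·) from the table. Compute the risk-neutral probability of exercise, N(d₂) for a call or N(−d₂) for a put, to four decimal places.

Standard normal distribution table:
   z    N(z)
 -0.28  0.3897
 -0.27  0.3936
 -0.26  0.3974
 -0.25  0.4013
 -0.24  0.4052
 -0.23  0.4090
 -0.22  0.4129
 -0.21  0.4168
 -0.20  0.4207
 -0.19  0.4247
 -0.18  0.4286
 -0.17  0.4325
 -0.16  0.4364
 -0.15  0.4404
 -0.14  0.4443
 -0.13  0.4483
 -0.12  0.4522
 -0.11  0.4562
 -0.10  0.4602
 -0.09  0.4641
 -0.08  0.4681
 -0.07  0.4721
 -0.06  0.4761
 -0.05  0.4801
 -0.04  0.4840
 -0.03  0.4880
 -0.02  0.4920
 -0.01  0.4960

0.4404

σ√T = 0.21 × 1.1180 = 0.2348
d₁ = [ln(350/390) + (0.081 + 0.21²/2)·1.25] / 0.2348 = [-0.1082 + 0.1288] / 0.2348 = 0.0877 which rounds to 0.09
d₂ = d₁ − σ√T = 0.0877 − 0.2348 = -0.1471 which rounds to -0.15
Risk-neutral Pr[S_T > K] = N(d₂) = N(-0.15) = 0.4404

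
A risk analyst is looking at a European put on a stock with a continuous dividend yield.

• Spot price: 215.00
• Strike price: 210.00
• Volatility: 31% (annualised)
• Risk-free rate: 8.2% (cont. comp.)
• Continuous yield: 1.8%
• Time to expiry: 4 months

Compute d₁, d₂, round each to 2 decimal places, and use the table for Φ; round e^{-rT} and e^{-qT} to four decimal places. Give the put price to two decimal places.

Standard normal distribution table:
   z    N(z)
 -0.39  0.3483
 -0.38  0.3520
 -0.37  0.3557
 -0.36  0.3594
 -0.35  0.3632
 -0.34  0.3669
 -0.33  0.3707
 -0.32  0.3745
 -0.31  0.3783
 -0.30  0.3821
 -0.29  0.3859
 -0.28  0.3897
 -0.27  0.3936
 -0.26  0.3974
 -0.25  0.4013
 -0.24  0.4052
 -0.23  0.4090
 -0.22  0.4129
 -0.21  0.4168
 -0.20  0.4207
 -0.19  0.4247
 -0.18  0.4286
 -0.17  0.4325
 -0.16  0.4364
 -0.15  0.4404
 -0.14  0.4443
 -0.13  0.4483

10.76

σ√T = 0.31·√0.3333 = 0.1790
d₁ = [ln(215/210) + (0.082 − 0.018 + 0.31²/2)·0.3333] / 0.1790 = [0.0235 + 0.0374] / 0.1790 = 0.3402 → 0.34
d₂ = d₁ − σ√T = 0.3402 − 0.1790 = 0.1612 → 0.16
e^(−qT) = e^(−0.018·0.3333) = 0.9940;  e^(−rT) = e^(−0.082·0.3333) = 0.9730
N(−d₂) = N(-0.16) = 0.4364;  N(−d₁) = N(-0.34) = 0.3669
P = 210·0.9730·0.4364 − 215·0.9940·0.3669 = 89.1696 − 78.4102 = 10.7594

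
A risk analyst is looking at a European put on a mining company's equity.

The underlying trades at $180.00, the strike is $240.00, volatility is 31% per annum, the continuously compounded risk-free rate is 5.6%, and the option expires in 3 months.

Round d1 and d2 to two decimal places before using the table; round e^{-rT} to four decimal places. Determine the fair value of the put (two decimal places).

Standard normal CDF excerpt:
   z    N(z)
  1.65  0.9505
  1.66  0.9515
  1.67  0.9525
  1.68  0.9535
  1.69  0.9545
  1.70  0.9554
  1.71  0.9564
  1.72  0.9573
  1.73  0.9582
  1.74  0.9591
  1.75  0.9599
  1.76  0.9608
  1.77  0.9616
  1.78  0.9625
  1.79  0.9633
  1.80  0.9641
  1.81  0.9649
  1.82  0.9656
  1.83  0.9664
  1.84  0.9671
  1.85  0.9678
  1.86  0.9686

$57.07

σ√T = 0.31 × 0.5000 = 0.1550
d₁ = [ln(180/240) + (0.056 + ½·0.31²)·0.25] / (σ√T) = (-0.2877 + 0.0260) / 0.1550 = -1.6882 → -1.69
d₂ = -1.6882 − 0.1550 = -1.8432 → -1.84
e^(−rT) = e^(−0.056·0.25) = 0.9861
N(−d₂) = N(1.84) = 0.9671;  N(−d₁) = N(1.69) = 0.9545
P = 240·0.9861·0.9671 − 180·0.9545 = 228.8778 − 171.8100 = 57.0678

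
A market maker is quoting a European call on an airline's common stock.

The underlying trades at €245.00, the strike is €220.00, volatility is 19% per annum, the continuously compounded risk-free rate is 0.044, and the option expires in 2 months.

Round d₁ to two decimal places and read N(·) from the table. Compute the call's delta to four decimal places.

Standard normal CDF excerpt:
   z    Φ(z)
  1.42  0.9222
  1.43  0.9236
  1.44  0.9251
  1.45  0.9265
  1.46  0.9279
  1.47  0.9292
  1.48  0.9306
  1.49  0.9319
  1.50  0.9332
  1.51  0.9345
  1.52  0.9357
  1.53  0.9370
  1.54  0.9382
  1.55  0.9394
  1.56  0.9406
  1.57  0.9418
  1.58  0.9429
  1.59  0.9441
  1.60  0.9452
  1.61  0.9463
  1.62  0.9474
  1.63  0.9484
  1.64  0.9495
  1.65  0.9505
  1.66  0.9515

σ√T = 0.19 × 0.4082 = 0.0776
d₁ = [ln(245/220) + (0.044 + ½·0.19²)·0.1667] / (σ√T) = (0.1076 + 0.0103) / 0.0776 = 1.5209 ≈ 1.52
N(d₁) = N(1.52) = 0.9357
Δ_call = N(d₁) = 0.9357

0.9357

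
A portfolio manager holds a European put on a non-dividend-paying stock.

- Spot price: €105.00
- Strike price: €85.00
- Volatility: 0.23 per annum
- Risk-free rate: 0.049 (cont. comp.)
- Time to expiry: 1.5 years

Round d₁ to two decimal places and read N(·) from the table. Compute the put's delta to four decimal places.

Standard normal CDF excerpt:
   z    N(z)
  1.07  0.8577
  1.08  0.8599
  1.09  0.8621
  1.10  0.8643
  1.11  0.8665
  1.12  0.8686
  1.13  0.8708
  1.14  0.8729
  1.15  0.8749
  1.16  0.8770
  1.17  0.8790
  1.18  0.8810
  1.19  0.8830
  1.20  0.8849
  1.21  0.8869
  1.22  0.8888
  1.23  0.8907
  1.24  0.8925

-0.1251

T = 1.5;  σ√T = 0.2817
d₁ = [ln(105/85) + (0.049 + 0.23²/2)·1.5] / 0.2817 = [0.2113 + 0.1132] / 0.2817 = 1.1519 → 1.15
N(d₁) = N(1.15) = 0.8749
Δ_put = N(d₁) − 1 = 0.8749 − 1 = -0.1251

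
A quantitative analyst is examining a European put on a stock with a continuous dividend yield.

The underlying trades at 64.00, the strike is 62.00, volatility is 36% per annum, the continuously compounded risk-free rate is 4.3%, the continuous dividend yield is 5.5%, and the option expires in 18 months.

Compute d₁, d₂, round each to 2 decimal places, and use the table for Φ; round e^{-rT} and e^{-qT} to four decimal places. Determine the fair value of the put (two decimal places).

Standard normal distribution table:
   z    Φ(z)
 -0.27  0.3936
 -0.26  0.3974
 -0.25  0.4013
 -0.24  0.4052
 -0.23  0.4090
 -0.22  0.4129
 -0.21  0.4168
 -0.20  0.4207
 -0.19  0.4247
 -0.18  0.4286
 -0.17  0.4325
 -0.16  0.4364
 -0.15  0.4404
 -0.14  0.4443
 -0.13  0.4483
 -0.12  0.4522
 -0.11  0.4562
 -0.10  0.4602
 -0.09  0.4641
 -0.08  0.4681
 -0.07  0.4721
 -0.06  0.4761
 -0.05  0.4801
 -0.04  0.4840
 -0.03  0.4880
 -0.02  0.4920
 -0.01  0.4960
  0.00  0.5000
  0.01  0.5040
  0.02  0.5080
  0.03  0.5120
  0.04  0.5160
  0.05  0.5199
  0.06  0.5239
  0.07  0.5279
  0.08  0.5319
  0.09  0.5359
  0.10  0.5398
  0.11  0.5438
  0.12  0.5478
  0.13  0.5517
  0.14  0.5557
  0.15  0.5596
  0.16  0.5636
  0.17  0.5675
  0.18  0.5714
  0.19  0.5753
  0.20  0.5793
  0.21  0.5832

σ√T = 0.36 × 1.2247 = 0.4409
d₁ = [ln(64/62) + (0.043 − 0.055 + 0.36²/2)·1.5] / 0.4409 = [0.0317 + 0.0792] / 0.4409 = 0.2516 which rounds to 0.25
d₂ = d₁ − σ√T = 0.2516 − 0.4409 = -0.1893 which rounds to -0.19
exp(−qT) = exp(−0.055·1.5) = 0.9208;  exp(−rT) = exp(−0.043·1.5) = 0.9375
N(−d₂) = N(0.19) = 0.5753;  N(−d₁) = N(-0.25) = 0.4013
P = 62·0.9375·0.5753 − 64·0.9208·0.4013 = 33.4393 − 23.6491 = 9.7902

9.79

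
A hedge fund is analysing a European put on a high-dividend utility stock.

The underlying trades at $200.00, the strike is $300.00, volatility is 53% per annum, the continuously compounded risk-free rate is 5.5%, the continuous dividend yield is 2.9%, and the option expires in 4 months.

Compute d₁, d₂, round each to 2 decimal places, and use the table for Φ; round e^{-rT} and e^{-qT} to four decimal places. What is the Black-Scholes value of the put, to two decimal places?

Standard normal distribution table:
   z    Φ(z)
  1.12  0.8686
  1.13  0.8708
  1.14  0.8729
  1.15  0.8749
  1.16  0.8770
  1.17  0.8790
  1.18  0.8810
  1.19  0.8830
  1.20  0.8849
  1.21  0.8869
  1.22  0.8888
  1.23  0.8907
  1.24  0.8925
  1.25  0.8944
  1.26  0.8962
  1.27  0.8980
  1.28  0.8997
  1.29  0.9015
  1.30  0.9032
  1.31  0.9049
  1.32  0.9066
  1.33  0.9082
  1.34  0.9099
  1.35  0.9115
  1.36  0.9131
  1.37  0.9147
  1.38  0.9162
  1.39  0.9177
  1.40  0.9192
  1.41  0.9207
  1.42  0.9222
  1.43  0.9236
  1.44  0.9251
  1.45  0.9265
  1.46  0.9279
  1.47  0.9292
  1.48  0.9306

$99.99

σ√T = 0.53·√0.3333 = 0.3060
d₁ = [ln(200/300) + (0.055 − 0.029 + ½·0.53²)·0.3333] / (σ√T) = (-0.4055 + 0.0555) / 0.3060 = -1.1437 which rounds to -1.14
d₂ = -1.1437 − 0.3060 = -1.4497 which rounds to -1.45
exp(−qT) = exp(−0.029·0.3333) = 0.9904;  exp(−rT) = exp(−0.055·0.3333) = 0.9818
N(−d₂) = N(1.45) = 0.9265;  N(−d₁) = N(1.14) = 0.8729
P = 300·0.9818·0.9265 − 200·0.9904·0.8729 = 272.8913 − 172.9040 = 99.9873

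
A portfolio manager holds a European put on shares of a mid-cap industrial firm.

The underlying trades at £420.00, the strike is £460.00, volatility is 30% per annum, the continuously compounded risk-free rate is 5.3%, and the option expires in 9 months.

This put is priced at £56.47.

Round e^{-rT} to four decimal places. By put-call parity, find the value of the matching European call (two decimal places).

£34.41

exp(−rT) = exp(−0.053·0.75) = 0.9610
Put-call parity: C − P = S − K·e^(−rT) = 420 − 460·0.9610 = 420 − 442.0600 = -22.0600
C = P + (C − P) = 56.47 + (-22.0600) = 34.4100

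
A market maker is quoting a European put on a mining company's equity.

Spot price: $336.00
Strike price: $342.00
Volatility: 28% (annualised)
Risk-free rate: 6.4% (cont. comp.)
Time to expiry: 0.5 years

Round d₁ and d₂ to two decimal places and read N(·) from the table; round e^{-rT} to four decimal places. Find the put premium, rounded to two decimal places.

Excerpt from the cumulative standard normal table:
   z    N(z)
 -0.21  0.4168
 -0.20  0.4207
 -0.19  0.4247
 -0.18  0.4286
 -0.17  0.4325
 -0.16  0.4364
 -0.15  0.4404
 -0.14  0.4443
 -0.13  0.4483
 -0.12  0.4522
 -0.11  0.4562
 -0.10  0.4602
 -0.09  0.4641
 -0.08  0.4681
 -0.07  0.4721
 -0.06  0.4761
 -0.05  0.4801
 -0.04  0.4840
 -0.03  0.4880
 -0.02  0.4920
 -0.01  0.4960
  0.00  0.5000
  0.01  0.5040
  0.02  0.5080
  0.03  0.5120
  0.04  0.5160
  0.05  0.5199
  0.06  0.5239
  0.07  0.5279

$24.27

σ√T = 0.28·√0.5 = 0.1980
d₁ = [ln(336/342) + (0.064 + 0.28²/2)·0.5] / 0.1980 = [-0.0177 + 0.0516] / 0.1980 = 0.1712 which rounds to 0.17
d₂ = d₁ − σ√T = 0.1712 − 0.1980 = -0.0268 which rounds to -0.03
e^(−rT) = e^(−0.064·0.5) = 0.9685
P = 342·0.9685·N(0.03) − 336·N(-0.17) = 342·0.9685·0.5120 − 336·0.4325 = 169.5882 − 145.3200 = 24.2682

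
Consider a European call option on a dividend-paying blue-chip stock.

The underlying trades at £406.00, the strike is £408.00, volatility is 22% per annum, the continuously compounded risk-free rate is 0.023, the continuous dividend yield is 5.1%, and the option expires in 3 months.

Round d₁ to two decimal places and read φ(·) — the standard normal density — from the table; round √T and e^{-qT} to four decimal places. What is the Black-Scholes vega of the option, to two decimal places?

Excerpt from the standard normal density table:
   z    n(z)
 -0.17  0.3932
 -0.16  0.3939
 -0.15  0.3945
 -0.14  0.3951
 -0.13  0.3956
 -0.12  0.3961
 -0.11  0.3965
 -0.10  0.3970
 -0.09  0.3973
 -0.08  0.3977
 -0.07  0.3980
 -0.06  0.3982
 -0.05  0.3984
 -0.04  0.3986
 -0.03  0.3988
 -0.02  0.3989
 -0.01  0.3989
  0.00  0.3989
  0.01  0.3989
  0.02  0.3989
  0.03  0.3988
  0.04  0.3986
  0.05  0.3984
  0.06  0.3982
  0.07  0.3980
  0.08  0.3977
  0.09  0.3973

79.85

σ√T = 0.22 × 0.5000 = 0.1100
d₁ = [ln(406/408) + (0.023 − 0.051 + 0.22²/2)·0.25] / 0.1100 = [-0.0049 − 0.0009] / 0.1100 = -0.0533 ⇒ -0.05
√T = √0.25 = 0.5000
φ(d₁) = φ(-0.05) = 0.3984
exp(−qT) = exp(−0.051·0.25) = 0.9873
vega = S·exp(−qT)·φ(d₁)·√T = 406·0.9873·0.3984·0.5000 = 79.8481
(Vega is the same for a European call and put with the same parameters.)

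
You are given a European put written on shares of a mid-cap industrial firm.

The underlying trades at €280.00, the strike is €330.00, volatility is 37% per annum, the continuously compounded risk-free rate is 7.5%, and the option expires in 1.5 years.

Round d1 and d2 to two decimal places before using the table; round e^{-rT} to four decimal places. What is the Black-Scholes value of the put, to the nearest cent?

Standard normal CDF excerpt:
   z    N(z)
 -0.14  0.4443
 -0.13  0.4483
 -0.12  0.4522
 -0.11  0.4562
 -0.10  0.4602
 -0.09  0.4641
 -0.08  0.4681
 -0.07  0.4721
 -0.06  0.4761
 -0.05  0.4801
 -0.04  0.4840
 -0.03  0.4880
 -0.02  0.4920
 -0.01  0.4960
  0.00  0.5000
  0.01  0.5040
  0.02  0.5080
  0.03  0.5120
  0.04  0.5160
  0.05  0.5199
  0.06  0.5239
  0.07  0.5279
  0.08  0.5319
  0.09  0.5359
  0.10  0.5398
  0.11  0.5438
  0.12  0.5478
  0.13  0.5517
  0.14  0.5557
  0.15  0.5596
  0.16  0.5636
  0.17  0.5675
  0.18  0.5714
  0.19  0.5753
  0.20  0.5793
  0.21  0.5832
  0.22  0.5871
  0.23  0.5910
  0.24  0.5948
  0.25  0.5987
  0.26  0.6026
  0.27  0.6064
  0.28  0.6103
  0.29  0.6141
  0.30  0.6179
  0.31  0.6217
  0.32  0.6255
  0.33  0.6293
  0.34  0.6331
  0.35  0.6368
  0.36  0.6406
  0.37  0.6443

σ√T = 0.37 × 1.2247 = 0.4532
d₁ = [ln(280/330) + (0.075 + ½·0.37²)·1.5] / (σ√T) = (-0.1643 + 0.2152) / 0.4532 = 0.1123 which rounds to 0.11
d₂ = 0.1123 − 0.4532 = -0.3409 which rounds to -0.34
e^(−rT) = e^(−0.075·1.5) = 0.8936
N(−d₂) = N(0.34) = 0.6331;  N(−d₁) = N(-0.11) = 0.4562
P = 330·0.8936·0.6331 − 280·0.4562 = 186.6936 − 127.7360 = 58.9576

€58.96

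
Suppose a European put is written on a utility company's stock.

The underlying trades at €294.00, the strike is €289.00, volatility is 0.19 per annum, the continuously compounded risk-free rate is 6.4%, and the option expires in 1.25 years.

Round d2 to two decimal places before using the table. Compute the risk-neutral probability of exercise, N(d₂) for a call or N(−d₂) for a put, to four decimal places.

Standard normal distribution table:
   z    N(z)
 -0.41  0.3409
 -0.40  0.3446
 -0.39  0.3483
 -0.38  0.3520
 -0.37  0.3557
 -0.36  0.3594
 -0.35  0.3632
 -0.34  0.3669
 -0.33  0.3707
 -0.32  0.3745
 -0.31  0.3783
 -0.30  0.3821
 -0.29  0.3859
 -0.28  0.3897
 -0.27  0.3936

0.3632

σ√T = 0.19·√1.25 = 0.2124
ln(S/K) + (r + σ²/2)T = ln(294/289) + (0.064 + 0.19²/2)·1.25 = 0.0172 + 0.1026 = 0.1197
d₁ = 0.1197 / 0.2124 = 0.5636 which rounds to 0.56
d₂ = d₁ − σ√T = 0.5636 − 0.2124 = 0.3511 which rounds to 0.35
Pr(exercise) under Q = N(−d₂) = N(-0.35) = 0.3632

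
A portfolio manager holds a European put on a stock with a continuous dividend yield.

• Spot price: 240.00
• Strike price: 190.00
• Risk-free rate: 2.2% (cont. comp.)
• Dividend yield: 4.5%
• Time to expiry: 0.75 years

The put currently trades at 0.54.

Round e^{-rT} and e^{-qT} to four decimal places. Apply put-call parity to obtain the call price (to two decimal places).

e^(−qT) = e^(−0.045·0.75) = 0.9668;  e^(−rT) = e^(−0.022·0.75) = 0.9836
Put-call parity: C − P = S·e^(−qT) − K·e^(−rT) = 240·0.9668 − 190·0.9836 = 232.0320 − 186.8840 = 45.1480
C = P + (C − P) = 0.54 + (45.1480) = 45.6880

45.69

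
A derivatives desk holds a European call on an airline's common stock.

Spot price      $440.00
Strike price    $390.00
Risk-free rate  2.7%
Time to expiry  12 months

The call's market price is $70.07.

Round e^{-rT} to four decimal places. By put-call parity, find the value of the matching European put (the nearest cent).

e^(−rT) = e^(−0.027·1) = 0.9734
Put-call parity: C − P = S − K·e^(−rT) = 440 − 390·0.9734 = 440 − 379.6260 = 60.3740
P = C − (C − P) = 70.07 − (60.3740) = 9.6960

$9.70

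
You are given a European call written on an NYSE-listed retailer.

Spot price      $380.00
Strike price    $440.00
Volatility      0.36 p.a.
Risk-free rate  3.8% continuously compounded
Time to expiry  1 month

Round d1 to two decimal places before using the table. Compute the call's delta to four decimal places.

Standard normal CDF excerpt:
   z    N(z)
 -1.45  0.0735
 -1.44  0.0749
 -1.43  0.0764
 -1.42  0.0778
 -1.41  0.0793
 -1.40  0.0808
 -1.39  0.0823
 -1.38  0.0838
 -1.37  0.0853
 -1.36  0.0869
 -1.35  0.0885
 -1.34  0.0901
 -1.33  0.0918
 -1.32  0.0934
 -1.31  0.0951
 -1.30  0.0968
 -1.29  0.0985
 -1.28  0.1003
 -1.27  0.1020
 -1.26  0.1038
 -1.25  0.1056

0.0918

T = 0.08333;  σ√T = 0.1039
d₁ = [ln(380/440) + (0.038 + ½·0.36²)·0.08333] / (σ√T) = (-0.1466 + 0.0086) / 0.1039 = -1.3283 → -1.33
N(d₁) = N(-1.33) = 0.0918
Δ_call = N(d₁) = 0.0918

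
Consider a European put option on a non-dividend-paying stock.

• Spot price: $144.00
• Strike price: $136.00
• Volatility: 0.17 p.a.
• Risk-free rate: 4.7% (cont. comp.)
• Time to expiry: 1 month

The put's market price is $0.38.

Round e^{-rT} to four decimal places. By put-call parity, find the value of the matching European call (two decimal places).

$8.91

exp(−rT) = exp(−0.047·0.08333) = 0.9961
Put-call parity: C − P = S − K·e^(−rT) = 144 − 136·0.9961 = 144 − 135.4696 = 8.5304
C = P + (C − P) = 0.38 + (8.5304) = 8.9104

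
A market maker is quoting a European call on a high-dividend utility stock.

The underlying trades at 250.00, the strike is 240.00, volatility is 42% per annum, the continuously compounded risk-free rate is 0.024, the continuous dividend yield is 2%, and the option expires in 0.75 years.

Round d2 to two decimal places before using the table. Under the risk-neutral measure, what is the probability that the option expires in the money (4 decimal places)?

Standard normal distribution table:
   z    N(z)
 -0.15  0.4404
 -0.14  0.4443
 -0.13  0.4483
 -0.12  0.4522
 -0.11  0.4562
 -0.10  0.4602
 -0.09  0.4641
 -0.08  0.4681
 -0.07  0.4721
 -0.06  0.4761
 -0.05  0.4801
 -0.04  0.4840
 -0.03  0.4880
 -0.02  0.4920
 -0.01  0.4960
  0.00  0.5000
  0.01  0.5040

0.4761

σ√T = 0.42 × 0.8660 = 0.3637
d₁ = [ln(250/240) + (0.024 − 0.02 + 0.42²/2)·0.75] / 0.3637 = [0.0408 + 0.0691] / 0.3637 = 0.3023 ≈ 0.30
d₂ = d₁ − σ√T = 0.3023 − 0.3637 = -0.0614 ≈ -0.06
Risk-neutral Pr[S_T > K] = N(d₂) = N(-0.06) = 0.4761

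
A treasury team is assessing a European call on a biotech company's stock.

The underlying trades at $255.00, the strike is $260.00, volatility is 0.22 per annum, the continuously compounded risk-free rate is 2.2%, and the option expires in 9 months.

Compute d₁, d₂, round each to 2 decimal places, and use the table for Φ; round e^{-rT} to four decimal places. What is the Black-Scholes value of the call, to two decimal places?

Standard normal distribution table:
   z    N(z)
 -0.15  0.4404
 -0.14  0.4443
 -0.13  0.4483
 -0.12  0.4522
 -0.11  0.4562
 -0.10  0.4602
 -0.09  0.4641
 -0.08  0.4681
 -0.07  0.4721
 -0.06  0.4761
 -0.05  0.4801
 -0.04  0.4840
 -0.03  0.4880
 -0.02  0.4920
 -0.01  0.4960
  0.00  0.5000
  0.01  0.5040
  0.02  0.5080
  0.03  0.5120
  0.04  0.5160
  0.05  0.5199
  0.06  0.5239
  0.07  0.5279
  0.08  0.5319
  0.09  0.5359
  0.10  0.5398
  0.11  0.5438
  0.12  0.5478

T = 0.75;  σ√T = 0.1905
d₁ = [ln(255/260) + (0.022 + 0.22²/2)·0.75] / 0.1905 = [-0.0194 + 0.0347] / 0.1905 = 0.0799 ≈ 0.08
d₂ = d₁ − σ√T = 0.0799 − 0.1905 = -0.1106 ≈ -0.11
e^(−rT) = e^(−0.022·0.75) = 0.9836
C = 255·N(0.08) − 260·0.9836·N(-0.11) = 255·0.5319 − 260·0.9836·0.4562 = 135.6345 − 116.6668 = 18.9677

$18.97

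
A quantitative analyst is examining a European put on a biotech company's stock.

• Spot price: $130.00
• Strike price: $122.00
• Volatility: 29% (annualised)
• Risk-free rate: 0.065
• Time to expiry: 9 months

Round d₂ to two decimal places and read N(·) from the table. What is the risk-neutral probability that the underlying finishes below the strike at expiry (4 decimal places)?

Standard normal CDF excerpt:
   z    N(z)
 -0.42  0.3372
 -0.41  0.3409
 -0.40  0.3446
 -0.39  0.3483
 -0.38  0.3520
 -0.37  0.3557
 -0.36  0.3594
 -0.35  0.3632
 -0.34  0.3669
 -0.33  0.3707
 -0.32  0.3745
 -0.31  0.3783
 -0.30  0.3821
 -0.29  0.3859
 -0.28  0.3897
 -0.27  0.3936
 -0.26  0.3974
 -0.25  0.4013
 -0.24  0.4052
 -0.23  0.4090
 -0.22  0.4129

σ√T = 0.29·√0.75 = 0.2511
d₁ = [ln(130/122) + (0.065 + 0.29²/2)·0.75] / 0.2511 = [0.0635 + 0.0803] / 0.2511 = 0.5726 ≈ 0.57
d₂ = d₁ − σ√T = 0.5726 − 0.2511 = 0.3214 ≈ 0.32
Pr(exercise) under Q = N(−d₂) = N(-0.32) = 0.3745

0.3745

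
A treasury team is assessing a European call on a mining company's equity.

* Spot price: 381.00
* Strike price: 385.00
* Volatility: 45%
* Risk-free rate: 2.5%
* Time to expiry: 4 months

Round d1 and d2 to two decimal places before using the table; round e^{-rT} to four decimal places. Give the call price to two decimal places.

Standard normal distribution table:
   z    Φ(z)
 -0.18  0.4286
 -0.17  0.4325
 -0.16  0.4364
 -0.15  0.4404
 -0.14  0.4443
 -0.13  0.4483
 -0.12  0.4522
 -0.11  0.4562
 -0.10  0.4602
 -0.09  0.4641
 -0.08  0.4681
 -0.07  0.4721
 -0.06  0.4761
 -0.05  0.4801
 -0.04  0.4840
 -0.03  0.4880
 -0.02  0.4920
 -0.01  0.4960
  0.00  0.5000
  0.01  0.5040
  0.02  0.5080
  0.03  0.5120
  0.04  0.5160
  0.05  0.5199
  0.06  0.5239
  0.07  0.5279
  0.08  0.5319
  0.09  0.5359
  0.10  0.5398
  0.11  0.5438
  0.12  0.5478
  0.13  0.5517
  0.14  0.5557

39.08

σ√T = 0.45·√0.3333 = 0.2598
ln(S/K) + (r + σ²/2)T = ln(381/385) + (0.025 + 0.45²/2)·0.3333 = -0.0104 + 0.0421 = 0.0316
d₁ = 0.0316 / 0.2598 = 0.1218 ⇒ 0.12
d₂ = d₁ − σ√T = 0.1218 − 0.2598 = -0.1380 ⇒ -0.14
e^(−rT) = e^(−0.025·0.3333) = 0.9917
N(d₁) = N(0.12) = 0.5478;  N(d₂) = N(-0.14) = 0.4443
C = 381·0.5478 − 385·0.9917·0.4443 = 208.7118 − 169.6357 = 39.0761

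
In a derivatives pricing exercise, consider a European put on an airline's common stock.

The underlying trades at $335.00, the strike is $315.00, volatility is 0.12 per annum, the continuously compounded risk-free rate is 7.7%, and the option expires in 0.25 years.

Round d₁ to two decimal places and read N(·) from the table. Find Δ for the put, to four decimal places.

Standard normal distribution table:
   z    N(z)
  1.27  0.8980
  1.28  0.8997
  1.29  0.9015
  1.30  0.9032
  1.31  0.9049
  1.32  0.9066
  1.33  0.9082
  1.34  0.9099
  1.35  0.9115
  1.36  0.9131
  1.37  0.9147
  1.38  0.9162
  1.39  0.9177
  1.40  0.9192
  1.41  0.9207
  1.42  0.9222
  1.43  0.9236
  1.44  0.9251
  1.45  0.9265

σ√T = 0.12·√0.25 = 0.0600
d₁ = [ln(335/315) + (0.077 + ½·0.12²)·0.25] / (σ√T) = (0.0616 + 0.0210) / 0.0600 = 1.3768 ≈ 1.38
N(d₁) = N(1.38) = 0.9162
Δ_put = N(d₁) − 1 = 0.9162 − 1 = -0.0838

-0.0838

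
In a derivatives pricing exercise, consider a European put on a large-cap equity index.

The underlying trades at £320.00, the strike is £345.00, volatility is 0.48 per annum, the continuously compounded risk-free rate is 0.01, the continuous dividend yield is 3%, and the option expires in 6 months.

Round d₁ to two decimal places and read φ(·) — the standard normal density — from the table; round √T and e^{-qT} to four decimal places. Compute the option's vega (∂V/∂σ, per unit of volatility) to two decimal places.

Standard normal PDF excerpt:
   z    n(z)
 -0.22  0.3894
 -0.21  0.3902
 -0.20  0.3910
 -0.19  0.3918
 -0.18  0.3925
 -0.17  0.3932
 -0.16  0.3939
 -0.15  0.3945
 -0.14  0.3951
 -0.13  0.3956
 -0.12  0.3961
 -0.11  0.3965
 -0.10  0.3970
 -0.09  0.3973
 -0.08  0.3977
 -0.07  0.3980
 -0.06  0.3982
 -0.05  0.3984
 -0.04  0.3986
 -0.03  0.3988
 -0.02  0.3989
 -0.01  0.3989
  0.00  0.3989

88.65

σ√T = 0.48·√0.5 = 0.3394
d₁ = [ln(320/345) + (0.01 − 0.03 + 0.48²/2)·0.5] / 0.3394 = [-0.0752 + 0.0476] / 0.3394 = -0.0814 ⇒ -0.08
√T = √0.5 = 0.7071
φ(d₁) = φ(-0.08) = 0.3977
exp(−qT) = exp(−0.03·0.5) = 0.9851
vega = S·exp(−qT)·φ(d₁)·√T = 320·0.9851·0.3977·0.7071 = 88.6475
(Vega is the same for a European call and put with the same parameters.)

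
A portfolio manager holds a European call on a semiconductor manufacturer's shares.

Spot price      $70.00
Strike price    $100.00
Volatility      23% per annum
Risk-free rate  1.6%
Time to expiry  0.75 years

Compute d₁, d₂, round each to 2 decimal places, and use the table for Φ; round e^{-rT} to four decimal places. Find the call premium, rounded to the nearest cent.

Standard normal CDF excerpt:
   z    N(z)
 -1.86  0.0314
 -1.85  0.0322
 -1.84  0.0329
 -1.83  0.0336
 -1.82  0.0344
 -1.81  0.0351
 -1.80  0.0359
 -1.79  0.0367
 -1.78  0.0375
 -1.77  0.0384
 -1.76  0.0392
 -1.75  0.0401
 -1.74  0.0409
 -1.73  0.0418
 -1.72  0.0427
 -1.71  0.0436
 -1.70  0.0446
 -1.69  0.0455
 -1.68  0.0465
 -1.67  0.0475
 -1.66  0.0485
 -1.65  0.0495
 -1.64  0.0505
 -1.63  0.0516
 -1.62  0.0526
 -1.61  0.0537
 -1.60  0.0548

σ√T = 0.23·√0.75 = 0.1992
d₁ = [ln(70/100) + (0.016 + ½·0.23²)·0.75] / (σ√T) = (-0.3567 + 0.0318) / 0.1992 = -1.6308 → -1.63
d₂ = -1.6308 − 0.1992 = -1.8300 → -1.83
exp(−rT) = exp(−0.016·0.75) = 0.9881
N(d₁) = N(-1.63) = 0.0516;  N(d₂) = N(-1.83) = 0.0336
C = 70·0.0516 − 100·0.9881·0.0336 = 3.6120 − 3.3200 = 0.2920

$0.29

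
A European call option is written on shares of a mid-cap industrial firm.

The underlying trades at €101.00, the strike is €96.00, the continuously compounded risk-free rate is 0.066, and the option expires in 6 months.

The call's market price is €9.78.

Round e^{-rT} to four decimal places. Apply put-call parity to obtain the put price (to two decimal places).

€1.66

exp(−rT) = exp(−0.066·0.5) = 0.9675
Put-call parity: C − P = S − K·e^(−rT) = 101 − 96·0.9675 = 101 − 92.8800 = 8.1200
P = C − (C − P) = 9.78 − (8.1200) = 1.6600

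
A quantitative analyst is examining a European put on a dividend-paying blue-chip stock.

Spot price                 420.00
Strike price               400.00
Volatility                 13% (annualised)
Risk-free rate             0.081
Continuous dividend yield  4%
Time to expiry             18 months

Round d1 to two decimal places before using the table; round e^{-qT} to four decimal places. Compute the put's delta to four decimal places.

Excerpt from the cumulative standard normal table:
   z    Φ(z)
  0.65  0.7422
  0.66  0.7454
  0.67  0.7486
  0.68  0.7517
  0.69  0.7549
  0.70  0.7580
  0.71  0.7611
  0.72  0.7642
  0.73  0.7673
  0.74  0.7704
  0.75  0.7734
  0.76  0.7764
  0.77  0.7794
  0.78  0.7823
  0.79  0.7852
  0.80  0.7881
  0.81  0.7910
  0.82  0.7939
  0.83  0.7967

σ√T = 0.13 × 1.2247 = 0.1592
d₁ = [ln(420/400) + (0.081 − 0.04 + 0.13²/2)·1.5] / 0.1592 = [0.0488 + 0.0742] / 0.1592 = 0.7723 which rounds to 0.77
N(d₁) = N(0.77) = 0.7794
Δ_put = e^(−qT)·(N(d₁) − 1) = 0.9418·(0.7794 − 1) = -0.2078

-0.2078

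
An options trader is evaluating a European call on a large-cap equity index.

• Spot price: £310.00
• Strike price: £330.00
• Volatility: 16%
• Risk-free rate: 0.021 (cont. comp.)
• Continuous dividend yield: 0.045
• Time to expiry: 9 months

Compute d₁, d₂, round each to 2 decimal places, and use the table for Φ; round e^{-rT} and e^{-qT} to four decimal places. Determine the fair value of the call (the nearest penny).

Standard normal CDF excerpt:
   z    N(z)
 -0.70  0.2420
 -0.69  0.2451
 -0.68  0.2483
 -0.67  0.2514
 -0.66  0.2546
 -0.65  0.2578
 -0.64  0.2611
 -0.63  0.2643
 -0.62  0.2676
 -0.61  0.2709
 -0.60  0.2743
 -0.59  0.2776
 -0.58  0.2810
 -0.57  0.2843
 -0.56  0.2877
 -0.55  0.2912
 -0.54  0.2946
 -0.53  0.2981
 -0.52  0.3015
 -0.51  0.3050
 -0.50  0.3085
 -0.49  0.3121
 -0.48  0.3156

£7.66

σ√T = 0.16·√0.75 = 0.1386
d₁ = [ln(310/330) + (0.021 − 0.045 + ½·0.16²)·0.75] / (σ√T) = (-0.0625 − 0.0084) / 0.1386 = -0.5118 which rounds to -0.51
d₂ = -0.5118 − 0.1386 = -0.6504 which rounds to -0.65
exp(−qT) = exp(−0.045·0.75) = 0.9668;  exp(−rT) = exp(−0.021·0.75) = 0.9844
N(d₁) = N(-0.51) = 0.3050;  N(d₂) = N(-0.65) = 0.2578
C = 310·0.9668·0.3050 − 330·0.9844·0.2578 = 91.4109 − 83.7468 = 7.6641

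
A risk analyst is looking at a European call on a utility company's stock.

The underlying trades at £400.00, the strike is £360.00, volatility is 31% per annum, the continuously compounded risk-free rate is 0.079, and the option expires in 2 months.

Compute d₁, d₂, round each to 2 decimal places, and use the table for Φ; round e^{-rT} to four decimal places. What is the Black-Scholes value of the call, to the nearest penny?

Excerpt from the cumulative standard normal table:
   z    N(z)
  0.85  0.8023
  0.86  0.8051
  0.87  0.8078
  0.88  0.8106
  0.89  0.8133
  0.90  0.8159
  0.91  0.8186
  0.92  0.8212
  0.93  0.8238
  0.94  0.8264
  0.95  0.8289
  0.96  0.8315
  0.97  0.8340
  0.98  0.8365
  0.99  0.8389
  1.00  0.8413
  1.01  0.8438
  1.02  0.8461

£49.52

T = 0.1667;  σ√T = 0.1266
d₁ = [ln(400/360) + (0.079 + ½·0.31²)·0.1667] / (σ√T) = (0.1054 + 0.0212) / 0.1266 = 0.9998 which rounds to 1.00
d₂ = 0.9998 − 0.1266 = 0.8733 which rounds to 0.87
e^(−rT) = e^(−0.079·0.1667) = 0.9869
N(d₁) = N(1.00) = 0.8413;  N(d₂) = N(0.87) = 0.8078
C = 400·0.8413 − 360·0.9869·0.8078 = 336.5200 − 286.9984 = 49.5216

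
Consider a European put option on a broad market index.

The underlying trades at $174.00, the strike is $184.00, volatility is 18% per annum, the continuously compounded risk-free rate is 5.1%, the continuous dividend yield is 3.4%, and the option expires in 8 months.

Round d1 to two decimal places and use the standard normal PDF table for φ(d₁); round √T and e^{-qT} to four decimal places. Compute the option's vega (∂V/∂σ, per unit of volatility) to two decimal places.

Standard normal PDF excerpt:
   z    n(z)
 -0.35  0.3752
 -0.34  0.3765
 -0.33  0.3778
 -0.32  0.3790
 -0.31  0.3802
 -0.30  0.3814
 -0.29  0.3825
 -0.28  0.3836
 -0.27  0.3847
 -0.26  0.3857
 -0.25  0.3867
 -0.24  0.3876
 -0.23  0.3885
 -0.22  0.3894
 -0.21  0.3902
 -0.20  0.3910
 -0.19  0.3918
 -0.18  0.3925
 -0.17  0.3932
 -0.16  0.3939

53.96

σ√T = 0.18 × 0.8165 = 0.1470
d₁ = [ln(174/184) + (0.051 − 0.034 + 0.18²/2)·0.6667] / 0.1470 = [-0.0559 + 0.0221] / 0.1470 = -0.2296 ≈ -0.23
√T = √0.6667 = 0.8165
φ(d₁) = φ(-0.23) = 0.3885
e^(−qT) = e^(−0.034·0.6667) = 0.9776
vega = S·e^(−qT)·φ(d₁)·√T = 174·0.9776·0.3885·0.8165 = 53.9582
(The call has the same vega.)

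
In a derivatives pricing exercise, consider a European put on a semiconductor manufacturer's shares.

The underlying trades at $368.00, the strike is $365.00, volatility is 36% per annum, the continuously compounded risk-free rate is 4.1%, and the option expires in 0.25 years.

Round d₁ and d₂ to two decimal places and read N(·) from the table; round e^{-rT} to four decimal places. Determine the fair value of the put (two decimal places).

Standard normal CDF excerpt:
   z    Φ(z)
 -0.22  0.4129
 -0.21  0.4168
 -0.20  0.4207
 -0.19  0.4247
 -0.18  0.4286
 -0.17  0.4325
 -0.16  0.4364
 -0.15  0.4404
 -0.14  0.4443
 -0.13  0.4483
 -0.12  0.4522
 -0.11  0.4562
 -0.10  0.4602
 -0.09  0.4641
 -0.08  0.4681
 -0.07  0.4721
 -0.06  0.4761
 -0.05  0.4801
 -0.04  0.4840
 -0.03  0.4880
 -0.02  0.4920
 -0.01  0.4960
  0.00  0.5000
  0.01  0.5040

$22.90

σ√T = 0.36·√0.25 = 0.1800
d₁ = [ln(368/365) + (0.041 + 0.36²/2)·0.25] / 0.1800 = [0.0082 + 0.0265] / 0.1800 = 0.1924 ≈ 0.19
d₂ = d₁ − σ√T = 0.1924 − 0.1800 = 0.0124 ≈ 0.01
e^(−rT) = e^(−0.041·0.25) = 0.9898
N(−d₂) = N(-0.01) = 0.4960;  N(−d₁) = N(-0.19) = 0.4247
P = 365·0.9898·0.4960 − 368·0.4247 = 179.1934 − 156.2896 = 22.9038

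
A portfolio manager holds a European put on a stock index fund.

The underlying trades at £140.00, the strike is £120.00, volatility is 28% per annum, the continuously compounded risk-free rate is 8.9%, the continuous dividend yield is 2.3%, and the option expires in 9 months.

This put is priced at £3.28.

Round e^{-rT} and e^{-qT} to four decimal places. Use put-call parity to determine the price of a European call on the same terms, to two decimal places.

£28.64

exp(−qT) = exp(−0.023·0.75) = 0.9829;  exp(−rT) = exp(−0.089·0.75) = 0.9354
Put-call parity: C − P = S·e^(−qT) − K·e^(−rT) = 140·0.9829 − 120·0.9354 = 137.6060 − 112.2480 = 25.3580
C = P + (C − P) = 3.28 + (25.3580) = 28.6380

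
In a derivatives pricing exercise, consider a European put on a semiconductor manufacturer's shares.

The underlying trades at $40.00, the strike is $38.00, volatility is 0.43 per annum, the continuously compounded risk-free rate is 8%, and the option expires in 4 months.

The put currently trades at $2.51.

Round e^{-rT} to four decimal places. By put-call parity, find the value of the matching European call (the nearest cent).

$5.51

exp(−rT) = exp(−0.08·0.3333) = 0.9737
Put-call parity: C − P = S − K·e^(−rT) = 40 − 38·0.9737 = 40 − 37.0006 = 2.9994
C = P + (C − P) = 2.51 + (2.9994) = 5.5094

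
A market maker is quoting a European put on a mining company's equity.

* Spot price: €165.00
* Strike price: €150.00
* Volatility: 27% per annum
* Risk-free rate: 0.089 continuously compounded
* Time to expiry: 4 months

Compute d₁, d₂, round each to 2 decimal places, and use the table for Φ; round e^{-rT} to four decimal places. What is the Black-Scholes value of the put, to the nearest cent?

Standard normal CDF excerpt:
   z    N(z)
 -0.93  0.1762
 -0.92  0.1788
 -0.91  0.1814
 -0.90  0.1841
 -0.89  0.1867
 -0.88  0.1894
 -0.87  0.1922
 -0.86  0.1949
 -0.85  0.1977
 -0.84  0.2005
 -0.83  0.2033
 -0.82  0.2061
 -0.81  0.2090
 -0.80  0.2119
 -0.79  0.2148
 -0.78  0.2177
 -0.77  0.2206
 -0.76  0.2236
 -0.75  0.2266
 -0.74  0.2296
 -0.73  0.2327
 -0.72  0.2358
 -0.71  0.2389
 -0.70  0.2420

T = 0.3333;  σ√T = 0.1559
d₁ = [ln(165/150) + (0.089 + 0.27²/2)·0.3333] / 0.1559 = [0.0953 + 0.0418] / 0.1559 = 0.8797 → 0.88
d₂ = d₁ − σ√T = 0.8797 − 0.1559 = 0.7238 → 0.72
e^(−rT) = e^(−0.089·0.3333) = 0.9708
P = 150·0.9708·N(-0.72) − 165·N(-0.88) = 150·0.9708·0.2358 − 165·0.1894 = 34.3372 − 31.2510 = 3.0862

€3.09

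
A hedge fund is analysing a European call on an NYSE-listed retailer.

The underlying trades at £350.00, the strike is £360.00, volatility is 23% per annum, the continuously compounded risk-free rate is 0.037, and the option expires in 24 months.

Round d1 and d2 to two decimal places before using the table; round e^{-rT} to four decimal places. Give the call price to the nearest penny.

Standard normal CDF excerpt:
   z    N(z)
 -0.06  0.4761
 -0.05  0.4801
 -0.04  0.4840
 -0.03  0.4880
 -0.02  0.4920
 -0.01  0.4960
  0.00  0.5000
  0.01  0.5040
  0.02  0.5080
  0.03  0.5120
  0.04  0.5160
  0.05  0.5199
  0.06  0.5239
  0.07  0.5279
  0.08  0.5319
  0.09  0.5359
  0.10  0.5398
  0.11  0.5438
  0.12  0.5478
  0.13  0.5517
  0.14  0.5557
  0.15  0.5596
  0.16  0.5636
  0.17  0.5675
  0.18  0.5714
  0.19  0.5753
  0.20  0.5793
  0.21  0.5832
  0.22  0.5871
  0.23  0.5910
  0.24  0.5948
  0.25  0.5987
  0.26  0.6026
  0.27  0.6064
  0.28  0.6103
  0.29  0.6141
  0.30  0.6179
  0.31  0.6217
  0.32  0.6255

T = 2;  σ√T = 0.3253
ln(S/K) + (r + σ²/2)T = ln(350/360) + (0.037 + 0.23²/2)·2 = -0.0282 + 0.1269 = 0.0987
d₁ = 0.0987 / 0.3253 = 0.3035 ≈ 0.30
d₂ = d₁ − σ√T = 0.3035 − 0.3253 = -0.0217 ≈ -0.02
e^(−rT) = e^(−0.037·2) = 0.9287
N(d₁) = N(0.30) = 0.6179;  N(d₂) = N(-0.02) = 0.4920
C = 350·0.6179 − 360·0.9287·0.4920 = 216.2650 − 164.4913 = 51.7737

£51.77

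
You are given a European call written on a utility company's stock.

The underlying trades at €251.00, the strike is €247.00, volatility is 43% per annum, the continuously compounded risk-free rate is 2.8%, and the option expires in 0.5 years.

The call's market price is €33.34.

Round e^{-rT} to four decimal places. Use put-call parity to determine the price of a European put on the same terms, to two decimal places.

€25.91

exp(−rT) = exp(−0.028·0.5) = 0.9861
Put-call parity: C − P = S − K·e^(−rT) = 251 − 247·0.9861 = 251 − 243.5667 = 7.4333
P = C − (C − P) = 33.34 − (7.4333) = 25.9067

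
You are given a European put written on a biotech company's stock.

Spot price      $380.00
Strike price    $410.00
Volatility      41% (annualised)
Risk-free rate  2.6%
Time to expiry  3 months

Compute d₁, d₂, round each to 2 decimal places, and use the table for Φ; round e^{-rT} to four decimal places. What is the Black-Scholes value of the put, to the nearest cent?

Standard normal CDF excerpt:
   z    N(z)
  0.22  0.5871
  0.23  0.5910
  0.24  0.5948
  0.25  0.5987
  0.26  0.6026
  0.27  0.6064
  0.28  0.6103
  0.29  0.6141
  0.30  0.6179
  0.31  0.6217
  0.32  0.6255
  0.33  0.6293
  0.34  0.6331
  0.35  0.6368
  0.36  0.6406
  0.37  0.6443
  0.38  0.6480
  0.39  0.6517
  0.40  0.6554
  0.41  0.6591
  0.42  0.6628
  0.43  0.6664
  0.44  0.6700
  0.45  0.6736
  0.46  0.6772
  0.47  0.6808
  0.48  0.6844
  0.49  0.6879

σ√T = 0.41·√0.25 = 0.2050
d₁ = [ln(380/410) + (0.026 + 0.41²/2)·0.25] / 0.2050 = [-0.0760 + 0.0275] / 0.2050 = -0.2365 ⇒ -0.24
d₂ = d₁ − σ√T = -0.2365 − 0.2050 = -0.4415 ⇒ -0.44
e^(−rT) = e^(−0.026·0.25) = 0.9935
P = 410·0.9935·N(0.44) − 380·N(0.24) = 410·0.9935·0.6700 − 380·0.5948 = 272.9145 − 226.0240 = 46.8905

$46.89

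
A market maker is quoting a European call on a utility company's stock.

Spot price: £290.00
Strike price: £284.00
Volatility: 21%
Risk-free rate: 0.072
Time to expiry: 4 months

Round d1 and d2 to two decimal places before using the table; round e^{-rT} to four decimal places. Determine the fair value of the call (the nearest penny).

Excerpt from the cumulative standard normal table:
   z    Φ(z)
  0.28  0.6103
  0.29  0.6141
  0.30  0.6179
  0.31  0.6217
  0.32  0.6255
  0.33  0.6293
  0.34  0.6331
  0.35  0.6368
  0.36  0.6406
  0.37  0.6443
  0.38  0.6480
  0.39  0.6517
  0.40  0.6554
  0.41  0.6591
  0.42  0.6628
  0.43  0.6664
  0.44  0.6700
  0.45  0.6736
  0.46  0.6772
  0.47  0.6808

σ√T = 0.21·√0.3333 = 0.1212
ln(S/K) + (r + σ²/2)T = ln(290/284) + (0.072 + 0.21²/2)·0.3333 = 0.0209 + 0.0313 = 0.0523
d₁ = 0.0523 / 0.1212 = 0.4310 ≈ 0.43
d₂ = d₁ − σ√T = 0.4310 − 0.1212 = 0.3098 ≈ 0.31
e^(−rT) = e^(−0.072·0.3333) = 0.9763
N(d₁) = N(0.43) = 0.6664;  N(d₂) = N(0.31) = 0.6217
C = 290·0.6664 − 284·0.9763·0.6217 = 193.2560 − 172.3783 = 20.8777

£20.88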